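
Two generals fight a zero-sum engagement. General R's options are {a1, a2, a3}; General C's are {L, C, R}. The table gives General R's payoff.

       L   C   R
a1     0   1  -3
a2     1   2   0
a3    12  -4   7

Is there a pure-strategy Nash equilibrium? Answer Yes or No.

No

Row minima: a1 → -3, a2 → 0, a3 → -4; maximin = 0.
Column maxima: L → 12, C → 2, R → 7; minimax = 2.
0 ≠ 2, so no pure-strategy equilibrium exists.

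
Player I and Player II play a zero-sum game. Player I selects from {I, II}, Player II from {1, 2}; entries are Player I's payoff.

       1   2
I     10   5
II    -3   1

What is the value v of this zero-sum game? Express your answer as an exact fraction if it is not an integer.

5

Row minima: I → 5, II → -3; maximin = 5.
Column maxima: 1 → 10, 2 → 5; minimax = 5.
Since maximin = minimax = 5, there is a saddle point and the value is 5.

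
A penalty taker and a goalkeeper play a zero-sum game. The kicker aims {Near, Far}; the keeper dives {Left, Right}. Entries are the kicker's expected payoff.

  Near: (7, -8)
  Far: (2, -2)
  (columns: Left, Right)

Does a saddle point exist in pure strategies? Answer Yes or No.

Yes

Row minima: Near → -8, Far → -2; maximin = -2.
Column maxima: Left → 7, Right → -2; minimax = -2.
maximin = minimax = -2, so a saddle point exists.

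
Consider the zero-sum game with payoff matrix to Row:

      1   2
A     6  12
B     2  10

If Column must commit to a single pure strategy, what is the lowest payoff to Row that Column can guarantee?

Column maxima: 1 → 6, 2 → 12.
The smallest of these is 6.

6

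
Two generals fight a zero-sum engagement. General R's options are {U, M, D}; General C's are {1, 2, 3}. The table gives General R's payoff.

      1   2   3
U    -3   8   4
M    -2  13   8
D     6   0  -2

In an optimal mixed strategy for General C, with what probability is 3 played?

Row minima: U → -3, M → -2, D → -2; maximin = -2.
Column maxima: 1 → 6, 2 → 13, 3 → 8; minimax = 6.
-2 ≠ 6, so there is no saddle point; optimal play is mixed.
U is strictly dominated by M, so General R never plays it.
2 is strictly dominated by 3 (it gives General R strictly more in every row), so General C never plays it.
On the remaining 2×2 (M, D vs 1, 3):
Let General R play M with probability p. Expected payoff against 1: (-2)p + 6(1−p) = −8p + 6; against 3: 8p + (-2)(1−p) = 10p − 2.
Setting these equal: −8p + 6 = 10p − 2 ⇒ −18p = -8 ⇒ p = 4/9, and the value is (-8)·(4/9) + 6 = 22/9.
For General C: with q = P(1), equating M's and D's payoffs gives −10q + 8 = 8q − 2 ⇒ q = 5/9.

4/9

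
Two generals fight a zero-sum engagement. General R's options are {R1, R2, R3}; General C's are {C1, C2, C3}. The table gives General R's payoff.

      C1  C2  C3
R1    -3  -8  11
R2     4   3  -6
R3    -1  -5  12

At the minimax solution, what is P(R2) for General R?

Row minima: R1 → -8, R2 → -6, R3 → -5; maximin = -5.
Column maxima: C1 → 4, C2 → 3, C3 → 12; minimax = 3.
-5 ≠ 3, so there is no saddle point; optimal play is mixed.
R1 is strictly dominated by R3, so General R never plays it.
C1 is strictly dominated by C2 (it gives General R strictly more in every row), so General C never plays it.
On the remaining 2×2 (R2, R3 vs C2, C3):
Let General R play R2 with probability p. Expected payoff against C2: 3p + (-5)(1−p) = 8p − 5; against C3: (-6)p + 12(1−p) = −18p + 12.
Setting these equal: 8p − 5 = −18p + 12 ⇒ 26p = 17 ⇒ p = 17/26, and the value is (8)·(17/26) − 5 = 3/13.
For General C: with q = P(C2), equating R2's and R3's payoffs gives 9q − 6 = −17q + 12 ⇒ q = 9/13.

17/26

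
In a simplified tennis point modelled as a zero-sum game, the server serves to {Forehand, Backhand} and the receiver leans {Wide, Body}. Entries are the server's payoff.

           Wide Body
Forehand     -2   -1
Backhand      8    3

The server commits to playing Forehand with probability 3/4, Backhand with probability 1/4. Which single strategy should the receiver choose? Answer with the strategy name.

If the receiver plays Wide, the server's expected payoff is (3/4)·(-2) + (1/4)·8 = 1/2.
If the receiver plays Body, the server's expected payoff is (3/4)·(-1) + (1/4)·3 = 0.
The receiver minimizes the server's payoff; the smallest is 0, so the best response is Body.

Body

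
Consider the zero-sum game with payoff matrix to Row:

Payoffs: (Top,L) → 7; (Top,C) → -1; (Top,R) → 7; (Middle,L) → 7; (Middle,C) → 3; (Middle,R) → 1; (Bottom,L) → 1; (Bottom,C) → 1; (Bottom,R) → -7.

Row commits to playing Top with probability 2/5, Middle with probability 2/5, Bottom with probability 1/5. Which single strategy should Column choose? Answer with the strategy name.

C

If Column plays L, Row's expected payoff is (2/5)·7 + (2/5)·7 + (1/5)·1 = 29/5.
If Column plays C, Row's expected payoff is (2/5)·(-1) + (2/5)·3 + (1/5)·1 = 1.
If Column plays R, Row's expected payoff is (2/5)·7 + (2/5)·1 + (1/5)·(-7) = 9/5.
Column minimizes Row's payoff; the smallest is 1, so the best response is C.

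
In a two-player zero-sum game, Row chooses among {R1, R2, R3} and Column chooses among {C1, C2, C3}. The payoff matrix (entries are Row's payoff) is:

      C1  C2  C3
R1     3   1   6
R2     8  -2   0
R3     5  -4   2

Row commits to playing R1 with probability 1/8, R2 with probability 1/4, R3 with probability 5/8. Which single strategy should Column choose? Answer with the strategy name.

C2

If Column plays C1, Row's expected payoff is (1/8)·3 + (1/4)·8 + (5/8)·5 = 11/2.
If Column plays C2, Row's expected payoff is (1/8)·1 + (1/4)·(-2) + (5/8)·(-4) = -23/8.
If Column plays C3, Row's expected payoff is (1/8)·6 + (1/4)·0 + (5/8)·2 = 2.
Column minimizes Row's payoff; the smallest is -23/8, so the best response is C2.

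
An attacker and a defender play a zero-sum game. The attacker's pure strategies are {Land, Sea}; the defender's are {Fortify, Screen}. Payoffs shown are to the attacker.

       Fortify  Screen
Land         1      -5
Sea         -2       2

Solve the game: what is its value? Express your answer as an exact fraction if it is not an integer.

-4/5

Row minima: Land → -5, Sea → -2; maximin = -2.
Column maxima: Fortify → 1, Screen → 2; minimax = 1.
-2 ≠ 1, so there is no saddle point; optimal play is mixed.
Let the attacker play Land with probability p. Expected payoff against Fortify: 1p + (-2)(1−p) = 3p − 2; against Screen: (-5)p + 2(1−p) = −7p + 2.
Setting these equal: 3p − 2 = −7p + 2 ⇒ 10p = 4 ⇒ p = 2/5, and the value is (3)·(2/5) − 2 = -4/5.
For the defender: with q = P(Fortify), equating Land's and Sea's payoffs gives 6q − 5 = −4q + 2 ⇒ q = 7/10.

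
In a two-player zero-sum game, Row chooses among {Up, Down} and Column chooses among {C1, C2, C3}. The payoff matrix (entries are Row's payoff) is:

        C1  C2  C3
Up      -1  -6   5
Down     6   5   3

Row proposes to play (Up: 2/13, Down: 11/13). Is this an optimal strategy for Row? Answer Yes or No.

Yes

Against C1 this mix gives (2/13)·(-1) + (11/13)·6 = 64/13.
Against C2 this mix gives (2/13)·(-6) + (11/13)·5 = 43/13.
Against C3 this mix gives (2/13)·5 + (11/13)·3 = 43/13.
All of Column's active replies (C2, C3) yield 43/13, and no column does worse for Row. The mix makes Column indifferent and guarantees 43/13, so it is optimal.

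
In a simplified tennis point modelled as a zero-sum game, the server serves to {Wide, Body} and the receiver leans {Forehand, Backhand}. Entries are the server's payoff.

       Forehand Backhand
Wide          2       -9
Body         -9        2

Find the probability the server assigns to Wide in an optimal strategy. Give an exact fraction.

Row minima: Wide → -9, Body → -9; maximin = -9.
Column maxima: Forehand → 2, Backhand → 2; minimax = 2.
-9 ≠ 2, so there is no saddle point; optimal play is mixed.
Let the server play Wide with probability p. Expected payoff against Forehand: 2p + (-9)(1−p) = 11p − 9; against Backhand: (-9)p + 2(1−p) = −11p + 2.
Setting these equal: 11p − 9 = −11p + 2 ⇒ 22p = 11 ⇒ p = 1/2, and the value is (11)·(1/2) − 9 = -7/2.
For the receiver: with q = P(Forehand), equating Wide's and Body's payoffs gives 11q − 9 = −11q + 2 ⇒ q = 1/2.

1/2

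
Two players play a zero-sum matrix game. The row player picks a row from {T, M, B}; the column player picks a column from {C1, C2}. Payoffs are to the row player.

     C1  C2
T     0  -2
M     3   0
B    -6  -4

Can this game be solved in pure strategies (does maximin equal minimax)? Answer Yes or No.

Yes

Row minima: T → -2, M → 0, B → -6; maximin = 0.
Column maxima: C1 → 3, C2 → 0; minimax = 0.
maximin = minimax = 0, so a saddle point exists.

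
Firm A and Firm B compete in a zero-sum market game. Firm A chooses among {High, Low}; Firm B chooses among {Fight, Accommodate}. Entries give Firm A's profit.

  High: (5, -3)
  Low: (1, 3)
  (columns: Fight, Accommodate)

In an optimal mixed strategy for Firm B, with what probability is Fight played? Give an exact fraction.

Row minima: High → -3, Low → 1; maximin = 1.
Column maxima: Fight → 5, Accommodate → 3; minimax = 3.
1 ≠ 3, so there is no saddle point; optimal play is mixed.
Let Firm A play High with probability p. Expected payoff against Fight: 5p + 1(1−p) = 4p + 1; against Accommodate: (-3)p + 3(1−p) = −6p + 3.
Setting these equal: 4p + 1 = −6p + 3 ⇒ 10p = 2 ⇒ p = 1/5, and the value is (4)·(1/5) + 1 = 9/5.
For Firm B: with q = P(Fight), equating High's and Low's payoffs gives 8q − 3 = −2q + 3 ⇒ q = 3/5.

3/5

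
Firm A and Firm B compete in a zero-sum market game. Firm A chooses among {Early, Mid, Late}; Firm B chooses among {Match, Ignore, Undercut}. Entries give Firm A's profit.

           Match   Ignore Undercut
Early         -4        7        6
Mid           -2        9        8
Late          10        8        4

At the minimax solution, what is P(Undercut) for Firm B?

Row minima: Early → -4, Mid → -2, Late → 4; maximin = 4.
Column maxima: Match → 10, Ignore → 9, Undercut → 8; minimax = 8.
4 ≠ 8, so there is no saddle point; optimal play is mixed.
Early is strictly dominated by Mid, so Firm A never plays it.
Ignore is strictly dominated by Undercut (it gives Firm A strictly more in every row), so Firm B never plays it.
On the remaining 2×2 (Mid, Late vs Match, Undercut):
Let Firm A play Mid with probability p. Expected payoff against Match: (-2)p + 10(1−p) = −12p + 10; against Undercut: 8p + 4(1−p) = 4p + 4.
Setting these equal: −12p + 10 = 4p + 4 ⇒ −16p = -6 ⇒ p = 3/8, and the value is (-12)·(3/8) + 10 = 11/2.
For Firm B: with q = P(Match), equating Mid's and Late's payoffs gives −10q + 8 = 6q + 4 ⇒ q = 1/4.

3/4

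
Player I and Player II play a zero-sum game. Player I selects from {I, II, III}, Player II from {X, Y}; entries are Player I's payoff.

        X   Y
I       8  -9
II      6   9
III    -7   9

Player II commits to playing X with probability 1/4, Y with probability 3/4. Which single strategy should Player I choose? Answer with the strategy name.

Expected payoff of I: (1/4)·8 + (3/4)·(-9) = -19/4.
Expected payoff of II: (1/4)·6 + (3/4)·9 = 33/4.
Expected payoff of III: (1/4)·(-7) + (3/4)·9 = 5.
The largest is 33/4, so Player I's best response is II.

II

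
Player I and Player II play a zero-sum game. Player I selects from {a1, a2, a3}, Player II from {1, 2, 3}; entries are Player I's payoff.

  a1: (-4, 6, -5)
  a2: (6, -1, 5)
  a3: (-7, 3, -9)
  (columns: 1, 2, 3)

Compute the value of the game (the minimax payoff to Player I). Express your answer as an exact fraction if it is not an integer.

25/17

Row minima: a1 → -5, a2 → -1, a3 → -9; maximin = -1.
Column maxima: 1 → 6, 2 → 6, 3 → 5; minimax = 5.
-1 ≠ 5, so there is no saddle point; optimal play is mixed.
a3 is strictly dominated by a1, so Player I never plays it.
1 is strictly dominated by 3 (it gives Player I strictly more in every row), so Player II never plays it.
On the remaining 2×2 (a1, a2 vs 2, 3):
Let Player I play a1 with probability p. Expected payoff against 2: 6p + (-1)(1−p) = 7p − 1; against 3: (-5)p + 5(1−p) = −10p + 5.
Setting these equal: 7p − 1 = −10p + 5 ⇒ 17p = 6 ⇒ p = 6/17, and the value is (7)·(6/17) − 1 = 25/17.
For Player II: with q = P(2), equating a1's and a2's payoffs gives 11q − 5 = −6q + 5 ⇒ q = 10/17.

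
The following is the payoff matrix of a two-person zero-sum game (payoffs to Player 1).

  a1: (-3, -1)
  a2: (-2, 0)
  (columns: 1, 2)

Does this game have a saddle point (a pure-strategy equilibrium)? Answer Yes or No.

Yes

Row minima: a1 → -3, a2 → -2; maximin = -2.
Column maxima: 1 → -2, 2 → 0; minimax = -2.
maximin = minimax = -2, so a saddle point exists.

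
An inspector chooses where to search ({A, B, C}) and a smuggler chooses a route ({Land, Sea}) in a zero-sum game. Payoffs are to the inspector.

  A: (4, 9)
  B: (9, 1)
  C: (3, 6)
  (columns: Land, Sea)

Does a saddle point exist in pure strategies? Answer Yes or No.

Row minima: A → 4, B → 1, C → 3; maximin = 4.
Column maxima: Land → 9, Sea → 9; minimax = 9.
4 ≠ 9, so no pure-strategy equilibrium exists.

No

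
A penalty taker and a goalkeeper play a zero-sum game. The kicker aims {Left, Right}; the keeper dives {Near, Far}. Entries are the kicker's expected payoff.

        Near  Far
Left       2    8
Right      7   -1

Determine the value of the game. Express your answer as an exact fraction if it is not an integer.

Row minima: Left → 2, Right → -1; maximin = 2.
Column maxima: Near → 7, Far → 8; minimax = 7.
2 ≠ 7, so there is no saddle point; optimal play is mixed.
Let the kicker play Left with probability p. Expected payoff against Near: 2p + 7(1−p) = −5p + 7; against Far: 8p + (-1)(1−p) = 9p − 1.
Setting these equal: −5p + 7 = 9p − 1 ⇒ −14p = -8 ⇒ p = 4/7, and the value is (-5)·(4/7) + 7 = 29/7.
For the keeper: with q = P(Near), equating Left's and Right's payoffs gives −6q + 8 = 8q − 1 ⇒ q = 9/14.

29/7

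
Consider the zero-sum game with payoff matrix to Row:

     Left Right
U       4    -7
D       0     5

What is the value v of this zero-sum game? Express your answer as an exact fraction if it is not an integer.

Row minima: U → -7, D → 0; maximin = 0.
Column maxima: Left → 4, Right → 5; minimax = 4.
0 ≠ 4, so there is no saddle point; optimal play is mixed.
Let Row play U with probability p. Expected payoff against Left: 4p + 0(1−p) = 4p; against Right: (-7)p + 5(1−p) = −12p + 5.
Setting these equal: 4p = −12p + 5 ⇒ 16p = 5 ⇒ p = 5/16, and the value is (4)·(5/16) = 5/4.
For Column: with q = P(Left), equating U's and D's payoffs gives 11q − 7 = −5q + 5 ⇒ q = 3/4.

5/4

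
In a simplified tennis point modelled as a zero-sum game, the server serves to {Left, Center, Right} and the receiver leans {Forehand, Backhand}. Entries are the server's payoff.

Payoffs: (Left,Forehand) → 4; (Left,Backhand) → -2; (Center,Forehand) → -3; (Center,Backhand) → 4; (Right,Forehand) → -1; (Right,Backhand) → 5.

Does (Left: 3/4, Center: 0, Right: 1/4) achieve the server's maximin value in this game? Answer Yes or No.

Against Forehand this mix gives (3/4)·4 + (1/4)·(-1) = 11/4.
Against Backhand this mix gives (3/4)·(-2) + (1/4)·5 = -1/4.
The receiver will play Backhand, holding the server to -1/4. Shifting weight toward the row that does better against Backhand would raise this floor (the equalizing mix achieves 3/2 against both Backhand and Forehand), so the proposed strategy is not optimal.

No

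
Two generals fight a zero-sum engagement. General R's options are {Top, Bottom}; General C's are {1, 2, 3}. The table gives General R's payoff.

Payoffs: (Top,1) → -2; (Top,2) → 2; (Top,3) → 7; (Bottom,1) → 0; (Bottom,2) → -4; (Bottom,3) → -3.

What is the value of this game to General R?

-1

Row minima: Top → -2, Bottom → -4; maximin = -2.
Column maxima: 1 → 0, 2 → 2, 3 → 7; minimax = 0.
-2 ≠ 0, so there is no saddle point; optimal play is mixed.
3 is strictly dominated by 2 (it gives General R strictly more in every row), so General C never plays it.
On the remaining 2×2 (Top, Bottom vs 1, 2):
Let General R play Top with probability p. Expected payoff against 1: (-2)p + 0(1−p) = −2p; against 2: 2p + (-4)(1−p) = 6p − 4.
Setting these equal: −2p = 6p − 4 ⇒ −8p = -4 ⇒ p = 1/2, and the value is (-2)·(1/2) = -1.
For General C: with q = P(1), equating Top's and Bottom's payoffs gives −4q + 2 = 4q − 4 ⇒ q = 3/4.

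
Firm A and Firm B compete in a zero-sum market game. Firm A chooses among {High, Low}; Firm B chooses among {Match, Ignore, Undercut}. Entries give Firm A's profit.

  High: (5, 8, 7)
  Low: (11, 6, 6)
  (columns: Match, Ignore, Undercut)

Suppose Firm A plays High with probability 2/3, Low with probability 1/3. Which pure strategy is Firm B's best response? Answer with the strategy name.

If Firm B plays Match, Firm A's expected payoff is (2/3)·5 + (1/3)·11 = 7.
If Firm B plays Ignore, Firm A's expected payoff is (2/3)·8 + (1/3)·6 = 22/3.
If Firm B plays Undercut, Firm A's expected payoff is (2/3)·7 + (1/3)·6 = 20/3.
Firm B minimizes Firm A's payoff; the smallest is 20/3, so the best response is Undercut.

Undercut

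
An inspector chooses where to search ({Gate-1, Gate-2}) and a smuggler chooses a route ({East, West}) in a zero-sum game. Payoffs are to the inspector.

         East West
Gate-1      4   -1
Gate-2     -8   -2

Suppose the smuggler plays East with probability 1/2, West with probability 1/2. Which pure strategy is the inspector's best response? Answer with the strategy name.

Expected payoff of Gate-1: (1/2)·4 + (1/2)·(-1) = 3/2.
Expected payoff of Gate-2: (1/2)·(-8) + (1/2)·(-2) = -5.
The largest is 3/2, so the inspector's best response is Gate-1.

Gate-1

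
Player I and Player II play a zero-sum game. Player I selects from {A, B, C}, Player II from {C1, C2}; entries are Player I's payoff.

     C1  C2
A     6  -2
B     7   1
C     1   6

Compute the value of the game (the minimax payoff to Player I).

Row minima: A → -2, B → 1, C → 1; maximin = 1.
Column maxima: C1 → 7, C2 → 6; minimax = 6.
1 ≠ 6, so there is no saddle point; optimal play is mixed.
A is strictly dominated by B, so Player I never plays it.
On the remaining 2×2 (B, C vs C1, C2):
Let Player I play B with probability p. Expected payoff against C1: 7p + 1(1−p) = 6p + 1; against C2: 1p + 6(1−p) = −5p + 6.
Setting these equal: 6p + 1 = −5p + 6 ⇒ 11p = 5 ⇒ p = 5/11, and the value is (6)·(5/11) + 1 = 41/11.
For Player II: with q = P(C1), equating B's and C's payoffs gives 6q + 1 = −5q + 6 ⇒ q = 5/11.

41/11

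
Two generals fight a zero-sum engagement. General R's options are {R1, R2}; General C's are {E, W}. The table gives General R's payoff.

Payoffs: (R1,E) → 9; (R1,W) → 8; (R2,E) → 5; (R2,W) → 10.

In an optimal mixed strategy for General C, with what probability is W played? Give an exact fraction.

Row minima: R1 → 8, R2 → 5; maximin = 8.
Column maxima: E → 9, W → 10; minimax = 9.
8 ≠ 9, so there is no saddle point; optimal play is mixed.
Let General R play R1 with probability p. Expected payoff against E: 9p + 5(1−p) = 4p + 5; against W: 8p + 10(1−p) = −2p + 10.
Setting these equal: 4p + 5 = −2p + 10 ⇒ 6p = 5 ⇒ p = 5/6, and the value is (4)·(5/6) + 5 = 25/3.
For General C: with q = P(E), equating R1's and R2's payoffs gives q + 8 = −5q + 10 ⇒ q = 1/3.

2/3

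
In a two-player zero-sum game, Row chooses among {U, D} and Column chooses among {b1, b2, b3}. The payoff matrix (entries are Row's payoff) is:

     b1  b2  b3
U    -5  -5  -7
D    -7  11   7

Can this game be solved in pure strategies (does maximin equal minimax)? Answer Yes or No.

No

Row minima: U → -7, D → -7; maximin = -7.
Column maxima: b1 → -5, b2 → 11, b3 → 7; minimax = -5.
-7 ≠ -5, so no pure-strategy equilibrium exists.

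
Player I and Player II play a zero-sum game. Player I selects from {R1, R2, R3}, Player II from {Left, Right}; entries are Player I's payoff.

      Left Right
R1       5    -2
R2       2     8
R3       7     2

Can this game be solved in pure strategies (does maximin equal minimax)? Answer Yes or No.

No

Row minima: R1 → -2, R2 → 2, R3 → 2; maximin = 2.
Column maxima: Left → 7, Right → 8; minimax = 7.
2 ≠ 7, so no pure-strategy equilibrium exists.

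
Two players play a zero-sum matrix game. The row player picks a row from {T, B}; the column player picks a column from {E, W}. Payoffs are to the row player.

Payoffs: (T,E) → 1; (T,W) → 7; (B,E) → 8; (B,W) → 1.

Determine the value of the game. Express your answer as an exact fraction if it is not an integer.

55/13

Row minima: T → 1, B → 1; maximin = 1.
Column maxima: E → 8, W → 7; minimax = 7.
1 ≠ 7, so there is no saddle point; optimal play is mixed.
Let the row player play T with probability p. Expected payoff against E: 1p + 8(1−p) = −7p + 8; against W: 7p + 1(1−p) = 6p + 1.
Setting these equal: −7p + 8 = 6p + 1 ⇒ −13p = -7 ⇒ p = 7/13, and the value is (-7)·(7/13) + 8 = 55/13.
For the column player: with q = P(E), equating T's and B's payoffs gives −6q + 7 = 7q + 1 ⇒ q = 6/13.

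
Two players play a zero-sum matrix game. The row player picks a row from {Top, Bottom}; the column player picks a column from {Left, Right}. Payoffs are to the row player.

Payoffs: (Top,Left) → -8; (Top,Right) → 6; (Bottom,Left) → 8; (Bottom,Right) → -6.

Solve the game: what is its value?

Row minima: Top → -8, Bottom → -6; maximin = -6.
Column maxima: Left → 8, Right → 6; minimax = 6.
-6 ≠ 6, so there is no saddle point; optimal play is mixed.
Let the row player play Top with probability p. Expected payoff against Left: (-8)p + 8(1−p) = −16p + 8; against Right: 6p + (-6)(1−p) = 12p − 6.
Setting these equal: −16p + 8 = 12p − 6 ⇒ −28p = -14 ⇒ p = 1/2, and the value is (-16)·(1/2) + 8 = 0.
For the column player: with q = P(Left), equating Top's and Bottom's payoffs gives −14q + 6 = 14q − 6 ⇒ q = 3/7.

0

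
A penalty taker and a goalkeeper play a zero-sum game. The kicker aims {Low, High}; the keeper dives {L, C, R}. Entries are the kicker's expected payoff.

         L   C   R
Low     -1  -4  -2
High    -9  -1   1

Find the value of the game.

Row minima: Low → -4, High → -9; maximin = -4.
Column maxima: L → -1, C → -1, R → 1; minimax = -1.
-4 ≠ -1, so there is no saddle point; optimal play is mixed.
R is strictly dominated by C (it gives the kicker strictly more in every row), so the keeper never plays it.
On the remaining 2×2 (Low, High vs L, C):
Let the kicker play Low with probability p. Expected payoff against L: (-1)p + (-9)(1−p) = 8p − 9; against C: (-4)p + (-1)(1−p) = −3p − 1.
Setting these equal: 8p − 9 = −3p − 1 ⇒ 11p = 8 ⇒ p = 8/11, and the value is (8)·(8/11) − 9 = -35/11.
For the keeper: with q = P(L), equating Low's and High's payoffs gives 3q − 4 = −8q − 1 ⇒ q = 3/11.

-35/11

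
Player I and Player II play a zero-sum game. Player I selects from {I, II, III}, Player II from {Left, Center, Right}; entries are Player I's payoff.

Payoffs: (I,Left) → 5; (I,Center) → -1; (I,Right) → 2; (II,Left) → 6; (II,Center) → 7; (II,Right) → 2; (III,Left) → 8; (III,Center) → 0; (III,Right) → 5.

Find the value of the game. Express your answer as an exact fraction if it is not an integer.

Row minima: I → -1, II → 2, III → 0; maximin = 2.
Column maxima: Left → 8, Center → 7, Right → 5; minimax = 5.
2 ≠ 5, so there is no saddle point; optimal play is mixed.
I is strictly dominated by III, so Player I never plays it.
Left is strictly dominated by Right (it gives Player I strictly more in every row), so Player II never plays it.
On the remaining 2×2 (II, III vs Center, Right):
Let Player I play II with probability p. Expected payoff against Center: 7p + 0(1−p) = 7p; against Right: 2p + 5(1−p) = −3p + 5.
Setting these equal: 7p = −3p + 5 ⇒ 10p = 5 ⇒ p = 1/2, and the value is (7)·(1/2) = 7/2.
For Player II: with q = P(Center), equating II's and III's payoffs gives 5q + 2 = −5q + 5 ⇒ q = 3/10.

7/2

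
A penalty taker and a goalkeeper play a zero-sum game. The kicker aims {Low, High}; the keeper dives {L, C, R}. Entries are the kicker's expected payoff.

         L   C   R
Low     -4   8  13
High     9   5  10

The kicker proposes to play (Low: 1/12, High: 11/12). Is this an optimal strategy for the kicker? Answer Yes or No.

No

Against L this mix gives (1/12)·(-4) + (11/12)·9 = 95/12.
Against C this mix gives (1/12)·8 + (11/12)·5 = 21/4.
Against R this mix gives (1/12)·13 + (11/12)·10 = 41/4.
The keeper will play C, holding the kicker to 21/4. Shifting weight toward the row that does better against C would raise this floor (the equalizing mix achieves 23/4 against both C and L), so the proposed strategy is not optimal.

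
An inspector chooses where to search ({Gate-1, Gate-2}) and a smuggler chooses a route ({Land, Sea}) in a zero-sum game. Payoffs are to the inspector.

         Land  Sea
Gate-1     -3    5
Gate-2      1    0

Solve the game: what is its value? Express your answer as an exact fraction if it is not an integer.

5/9

Row minima: Gate-1 → -3, Gate-2 → 0; maximin = 0.
Column maxima: Land → 1, Sea → 5; minimax = 1.
0 ≠ 1, so there is no saddle point; optimal play is mixed.
Let the inspector play Gate-1 with probability p. Expected payoff against Land: (-3)p + 1(1−p) = −4p + 1; against Sea: 5p + 0(1−p) = 5p.
Setting these equal: −4p + 1 = 5p ⇒ −9p = -1 ⇒ p = 1/9, and the value is (-4)·(1/9) + 1 = 5/9.
For the smuggler: with q = P(Land), equating Gate-1's and Gate-2's payoffs gives −8q + 5 = q ⇒ q = 5/9.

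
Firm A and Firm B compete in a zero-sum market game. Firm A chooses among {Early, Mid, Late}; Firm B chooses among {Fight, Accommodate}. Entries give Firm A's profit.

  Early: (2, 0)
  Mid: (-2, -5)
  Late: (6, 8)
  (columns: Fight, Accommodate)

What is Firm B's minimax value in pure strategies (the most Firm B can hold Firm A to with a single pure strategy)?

6

Column maxima: Fight → 6, Accommodate → 8.
The smallest of these is 6.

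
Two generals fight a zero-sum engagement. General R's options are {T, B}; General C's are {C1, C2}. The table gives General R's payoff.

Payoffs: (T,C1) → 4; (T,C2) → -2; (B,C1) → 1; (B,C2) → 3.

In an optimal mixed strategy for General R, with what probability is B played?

3/4

Row minima: T → -2, B → 1; maximin = 1.
Column maxima: C1 → 4, C2 → 3; minimax = 3.
1 ≠ 3, so there is no saddle point; optimal play is mixed.
Let General R play T with probability p. Expected payoff against C1: 4p + 1(1−p) = 3p + 1; against C2: (-2)p + 3(1−p) = −5p + 3.
Setting these equal: 3p + 1 = −5p + 3 ⇒ 8p = 2 ⇒ p = 1/4, and the value is (3)·(1/4) + 1 = 7/4.
For General C: with q = P(C1), equating T's and B's payoffs gives 6q − 2 = −2q + 3 ⇒ q = 5/8.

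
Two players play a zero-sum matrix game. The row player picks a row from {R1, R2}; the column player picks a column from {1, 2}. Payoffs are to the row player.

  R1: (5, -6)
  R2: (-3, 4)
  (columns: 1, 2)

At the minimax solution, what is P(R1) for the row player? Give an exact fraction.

7/18

Row minima: R1 → -6, R2 → -3; maximin = -3.
Column maxima: 1 → 5, 2 → 4; minimax = 4.
-3 ≠ 4, so there is no saddle point; optimal play is mixed.
Let the row player play R1 with probability p. Expected payoff against 1: 5p + (-3)(1−p) = 8p − 3; against 2: (-6)p + 4(1−p) = −10p + 4.
Setting these equal: 8p − 3 = −10p + 4 ⇒ 18p = 7 ⇒ p = 7/18, and the value is (8)·(7/18) − 3 = 1/9.
For the column player: with q = P(1), equating R1's and R2's payoffs gives 11q − 6 = −7q + 4 ⇒ q = 5/9.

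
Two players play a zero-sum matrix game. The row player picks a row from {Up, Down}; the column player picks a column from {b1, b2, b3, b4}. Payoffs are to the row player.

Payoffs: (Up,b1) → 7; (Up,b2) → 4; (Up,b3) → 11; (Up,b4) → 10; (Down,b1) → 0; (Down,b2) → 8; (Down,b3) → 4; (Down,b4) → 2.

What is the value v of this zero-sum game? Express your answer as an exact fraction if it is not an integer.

56/11

Row minima: Up → 4, Down → 0; maximin = 4.
Column maxima: b1 → 7, b2 → 8, b3 → 11, b4 → 10; minimax = 7.
4 ≠ 7, so there is no saddle point; optimal play is mixed.
b3 is strictly dominated by b1 (it gives the row player strictly more in every row), so the column player never plays it.
b4 is strictly dominated by b1 (it gives the row player strictly more in every row), so the column player never plays it.
On the remaining 2×2 (Up, Down vs b1, b2):
Let the row player play Up with probability p. Expected payoff against b1: 7p + 0(1−p) = 7p; against b2: 4p + 8(1−p) = −4p + 8.
Setting these equal: 7p = −4p + 8 ⇒ 11p = 8 ⇒ p = 8/11, and the value is (7)·(8/11) = 56/11.
For the column player: with q = P(b1), equating Up's and Down's payoffs gives 3q + 4 = −8q + 8 ⇒ q = 4/11.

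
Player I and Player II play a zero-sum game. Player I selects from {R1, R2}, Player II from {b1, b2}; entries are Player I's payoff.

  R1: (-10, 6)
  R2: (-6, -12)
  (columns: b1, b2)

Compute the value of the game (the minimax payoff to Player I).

Row minima: R1 → -10, R2 → -12; maximin = -10.
Column maxima: b1 → -6, b2 → 6; minimax = -6.
-10 ≠ -6, so there is no saddle point; optimal play is mixed.
Let Player I play R1 with probability p. Expected payoff against b1: (-10)p + (-6)(1−p) = −4p − 6; against b2: 6p + (-12)(1−p) = 18p − 12.
Setting these equal: −4p − 6 = 18p − 12 ⇒ −22p = -6 ⇒ p = 3/11, and the value is (-4)·(3/11) − 6 = -78/11.
For Player II: with q = P(b1), equating R1's and R2's payoffs gives −16q + 6 = 6q − 12 ⇒ q = 9/11.

-78/11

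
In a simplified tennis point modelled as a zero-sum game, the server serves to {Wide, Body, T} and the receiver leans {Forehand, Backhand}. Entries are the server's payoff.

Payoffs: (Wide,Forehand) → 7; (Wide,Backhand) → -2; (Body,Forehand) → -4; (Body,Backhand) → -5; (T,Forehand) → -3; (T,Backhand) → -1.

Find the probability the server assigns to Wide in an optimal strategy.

2/11

Row minima: Wide → -2, Body → -5, T → -3; maximin = -2.
Column maxima: Forehand → 7, Backhand → -1; minimax = -1.
-2 ≠ -1, so there is no saddle point; optimal play is mixed.
Body is strictly dominated by Wide, so the server never plays it.
On the remaining 2×2 (Wide, T vs Forehand, Backhand):
Let the server play Wide with probability p. Expected payoff against Forehand: 7p + (-3)(1−p) = 10p − 3; against Backhand: (-2)p + (-1)(1−p) = −p − 1.
Setting these equal: 10p − 3 = −p − 1 ⇒ 11p = 2 ⇒ p = 2/11, and the value is (10)·(2/11) − 3 = -13/11.
For the receiver: with q = P(Forehand), equating Wide's and T's payoffs gives 9q − 2 = −2q − 1 ⇒ q = 1/11.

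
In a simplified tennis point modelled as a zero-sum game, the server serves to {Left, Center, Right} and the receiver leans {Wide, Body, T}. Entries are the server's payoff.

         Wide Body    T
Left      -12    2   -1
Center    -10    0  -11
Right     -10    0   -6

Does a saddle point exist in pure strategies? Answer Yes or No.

Yes

Row minima: Left → -12, Center → -11, Right → -10; maximin = -10.
Column maxima: Wide → -10, Body → 2, T → -1; minimax = -10.
maximin = minimax = -10, so a saddle point exists.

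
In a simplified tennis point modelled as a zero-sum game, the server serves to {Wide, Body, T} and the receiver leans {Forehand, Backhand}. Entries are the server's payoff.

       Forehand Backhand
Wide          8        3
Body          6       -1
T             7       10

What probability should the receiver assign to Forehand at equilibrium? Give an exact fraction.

Row minima: Wide → 3, Body → -1, T → 7; maximin = 7.
Column maxima: Forehand → 8, Backhand → 10; minimax = 8.
7 ≠ 8, so there is no saddle point; optimal play is mixed.
Body is strictly dominated by Wide, so the server never plays it.
On the remaining 2×2 (Wide, T vs Forehand, Backhand):
Let the server play Wide with probability p. Expected payoff against Forehand: 8p + 7(1−p) = p + 7; against Backhand: 3p + 10(1−p) = −7p + 10.
Setting these equal: p + 7 = −7p + 10 ⇒ 8p = 3 ⇒ p = 3/8, and the value is (1)·(3/8) + 7 = 59/8.
For the receiver: with q = P(Forehand), equating Wide's and T's payoffs gives 5q + 3 = −3q + 10 ⇒ q = 7/8.

7/8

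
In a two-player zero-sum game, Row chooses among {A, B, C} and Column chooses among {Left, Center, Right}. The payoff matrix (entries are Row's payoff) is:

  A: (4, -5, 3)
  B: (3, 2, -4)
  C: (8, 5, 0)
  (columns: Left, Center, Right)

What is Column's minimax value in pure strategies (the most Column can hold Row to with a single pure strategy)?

3

Column maxima: Left → 8, Center → 5, Right → 3.
The smallest of these is 3.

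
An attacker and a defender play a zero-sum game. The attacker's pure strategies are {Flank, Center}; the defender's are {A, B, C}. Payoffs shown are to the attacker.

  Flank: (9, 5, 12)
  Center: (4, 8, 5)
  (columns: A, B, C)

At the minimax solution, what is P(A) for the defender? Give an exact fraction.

Row minima: Flank → 5, Center → 4; maximin = 5.
Column maxima: A → 9, B → 8, C → 12; minimax = 8.
5 ≠ 8, so there is no saddle point; optimal play is mixed.
C is strictly dominated by A (it gives the attacker strictly more in every row), so the defender never plays it.
On the remaining 2×2 (Flank, Center vs A, B):
Let the attacker play Flank with probability p. Expected payoff against A: 9p + 4(1−p) = 5p + 4; against B: 5p + 8(1−p) = −3p + 8.
Setting these equal: 5p + 4 = −3p + 8 ⇒ 8p = 4 ⇒ p = 1/2, and the value is (5)·(1/2) + 4 = 13/2.
For the defender: with q = P(A), equating Flank's and Center's payoffs gives 4q + 5 = −4q + 8 ⇒ q = 3/8.

3/8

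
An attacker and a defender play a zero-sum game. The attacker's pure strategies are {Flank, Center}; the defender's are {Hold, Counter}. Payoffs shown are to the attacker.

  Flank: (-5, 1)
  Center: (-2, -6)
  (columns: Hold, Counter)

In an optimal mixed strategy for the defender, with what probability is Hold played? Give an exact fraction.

7/10

Row minima: Flank → -5, Center → -6; maximin = -5.
Column maxima: Hold → -2, Counter → 1; minimax = -2.
-5 ≠ -2, so there is no saddle point; optimal play is mixed.
Let the attacker play Flank with probability p. Expected payoff against Hold: (-5)p + (-2)(1−p) = −3p − 2; against Counter: 1p + (-6)(1−p) = 7p − 6.
Setting these equal: −3p − 2 = 7p − 6 ⇒ −10p = -4 ⇒ p = 2/5, and the value is (-3)·(2/5) − 2 = -16/5.
For the defender: with q = P(Hold), equating Flank's and Center's payoffs gives −6q + 1 = 4q − 6 ⇒ q = 7/10.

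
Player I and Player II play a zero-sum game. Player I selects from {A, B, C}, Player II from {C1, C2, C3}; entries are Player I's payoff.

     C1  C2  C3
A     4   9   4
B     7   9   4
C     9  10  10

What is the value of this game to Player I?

Row minima: A → 4, B → 4, C → 9; maximin = 9.
Column maxima: C1 → 9, C2 → 10, C3 → 10; minimax = 9.
Since maximin = minimax = 9, there is a saddle point and the value is 9.

9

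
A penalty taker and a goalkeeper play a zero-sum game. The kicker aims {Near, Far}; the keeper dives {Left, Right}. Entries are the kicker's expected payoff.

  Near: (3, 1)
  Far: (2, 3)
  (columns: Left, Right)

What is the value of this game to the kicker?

7/3

Row minima: Near → 1, Far → 2; maximin = 2.
Column maxima: Left → 3, Right → 3; minimax = 3.
2 ≠ 3, so there is no saddle point; optimal play is mixed.
Let the kicker play Near with probability p. Expected payoff against Left: 3p + 2(1−p) = p + 2; against Right: 1p + 3(1−p) = −2p + 3.
Setting these equal: p + 2 = −2p + 3 ⇒ 3p = 1 ⇒ p = 1/3, and the value is (1)·(1/3) + 2 = 7/3.
For the keeper: with q = P(Left), equating Near's and Far's payoffs gives 2q + 1 = −q + 3 ⇒ q = 2/3.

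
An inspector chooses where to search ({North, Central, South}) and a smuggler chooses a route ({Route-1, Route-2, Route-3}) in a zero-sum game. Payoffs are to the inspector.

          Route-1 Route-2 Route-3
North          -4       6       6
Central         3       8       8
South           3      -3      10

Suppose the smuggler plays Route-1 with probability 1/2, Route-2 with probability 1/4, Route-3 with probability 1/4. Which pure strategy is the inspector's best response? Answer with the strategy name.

Central

Expected payoff of North: (1/2)·(-4) + (1/4)·6 + (1/4)·6 = 1.
Expected payoff of Central: (1/2)·3 + (1/4)·8 + (1/4)·8 = 11/2.
Expected payoff of South: (1/2)·3 + (1/4)·(-3) + (1/4)·10 = 13/4.
The largest is 11/2, so the inspector's best response is Central.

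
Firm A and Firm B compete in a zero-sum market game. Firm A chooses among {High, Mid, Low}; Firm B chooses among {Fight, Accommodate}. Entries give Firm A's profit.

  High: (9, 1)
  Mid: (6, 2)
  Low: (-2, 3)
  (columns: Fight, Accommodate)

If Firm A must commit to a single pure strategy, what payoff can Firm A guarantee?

Row minima: High → 1, Mid → 2, Low → -2.
The best of these is 2.

2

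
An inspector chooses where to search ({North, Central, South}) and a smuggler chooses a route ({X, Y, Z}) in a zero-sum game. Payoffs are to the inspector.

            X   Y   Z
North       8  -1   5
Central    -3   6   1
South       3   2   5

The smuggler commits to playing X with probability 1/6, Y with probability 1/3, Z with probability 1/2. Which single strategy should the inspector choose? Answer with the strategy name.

South

Expected payoff of North: (1/6)·8 + (1/3)·(-1) + (1/2)·5 = 7/2.
Expected payoff of Central: (1/6)·(-3) + (1/3)·6 + (1/2)·1 = 2.
Expected payoff of South: (1/6)·3 + (1/3)·2 + (1/2)·5 = 11/3.
The largest is 11/3, so the inspector's best response is South.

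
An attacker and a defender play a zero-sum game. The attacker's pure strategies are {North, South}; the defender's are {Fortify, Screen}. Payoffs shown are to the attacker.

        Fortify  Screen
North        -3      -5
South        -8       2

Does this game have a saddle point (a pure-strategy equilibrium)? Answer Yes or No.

No

Row minima: North → -5, South → -8; maximin = -5.
Column maxima: Fortify → -3, Screen → 2; minimax = -3.
-5 ≠ -3, so no pure-strategy equilibrium exists.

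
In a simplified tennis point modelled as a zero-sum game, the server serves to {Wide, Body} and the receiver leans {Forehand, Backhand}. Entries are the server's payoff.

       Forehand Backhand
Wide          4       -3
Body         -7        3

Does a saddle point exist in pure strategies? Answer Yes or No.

No

Row minima: Wide → -3, Body → -7; maximin = -3.
Column maxima: Forehand → 4, Backhand → 3; minimax = 3.
-3 ≠ 3, so no pure-strategy equilibrium exists.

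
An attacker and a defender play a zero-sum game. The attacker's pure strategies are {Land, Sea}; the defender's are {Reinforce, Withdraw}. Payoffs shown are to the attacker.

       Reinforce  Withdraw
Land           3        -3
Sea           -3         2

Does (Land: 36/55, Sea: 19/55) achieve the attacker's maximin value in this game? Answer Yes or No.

No

Against Reinforce this mix gives (36/55)·3 + (19/55)·(-3) = 51/55.
Against Withdraw this mix gives (36/55)·(-3) + (19/55)·2 = -14/11.
The defender will play Withdraw, holding the attacker to -14/11. Shifting weight toward the row that does better against Withdraw would raise this floor (the equalizing mix achieves -3/11 against both Withdraw and Reinforce), so the proposed strategy is not optimal.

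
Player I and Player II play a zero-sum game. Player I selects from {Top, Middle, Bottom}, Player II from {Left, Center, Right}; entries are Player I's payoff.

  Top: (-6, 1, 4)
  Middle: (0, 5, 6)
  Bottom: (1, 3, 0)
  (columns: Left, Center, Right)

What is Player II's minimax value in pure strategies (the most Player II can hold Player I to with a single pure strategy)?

Column maxima: Left → 1, Center → 5, Right → 6.
The smallest of these is 1.

1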